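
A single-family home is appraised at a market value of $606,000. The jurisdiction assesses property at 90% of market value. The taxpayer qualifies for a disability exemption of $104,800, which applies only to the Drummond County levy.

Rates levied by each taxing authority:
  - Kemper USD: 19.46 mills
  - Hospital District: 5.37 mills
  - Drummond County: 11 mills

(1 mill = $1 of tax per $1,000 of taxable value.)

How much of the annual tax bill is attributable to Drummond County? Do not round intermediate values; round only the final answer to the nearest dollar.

$4,847

Assessed value = $606,000 × 0.9 = $545,400
Drummond County taxable value = $545,400 − $104,800 = $440,600
Drummond County levy = $440,600 × 0.011 = $4,846.6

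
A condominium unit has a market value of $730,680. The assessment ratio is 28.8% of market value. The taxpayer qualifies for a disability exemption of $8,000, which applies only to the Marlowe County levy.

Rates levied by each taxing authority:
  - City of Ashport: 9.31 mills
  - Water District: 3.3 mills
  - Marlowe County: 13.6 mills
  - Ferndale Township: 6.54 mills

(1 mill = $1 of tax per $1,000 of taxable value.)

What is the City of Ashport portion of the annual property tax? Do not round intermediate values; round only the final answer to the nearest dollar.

$1,959

Assessed value = $730,680 × 0.288 = $210,435.84
City of Ashport taxable value = $210,435.84 (exemption does not apply)
City of Ashport levy = $210,435.84 × 0.00931 = $1,959.1576704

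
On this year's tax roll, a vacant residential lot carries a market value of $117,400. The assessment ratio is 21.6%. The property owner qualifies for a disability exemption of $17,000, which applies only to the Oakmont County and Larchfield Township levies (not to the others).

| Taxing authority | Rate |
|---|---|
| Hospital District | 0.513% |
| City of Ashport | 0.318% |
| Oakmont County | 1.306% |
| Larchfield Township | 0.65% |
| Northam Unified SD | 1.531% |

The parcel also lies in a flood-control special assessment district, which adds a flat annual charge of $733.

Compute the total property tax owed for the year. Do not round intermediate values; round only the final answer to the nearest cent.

$1,495.46

Assessed value = $117,400 × 0.216 = $25,358.4
Hospital District: $25,358.4 × 0.00513 = $130.088592
City of Ashport: $25,358.4 × 0.00318 = $80.639712
Oakmont County: ($25,358.4 − $17,000) × 0.01306 = $8,358.4 × 0.01306 = $109.160704
Larchfield Township: ($25,358.4 − $17,000) × 0.0065 = $8,358.4 × 0.0065 = $54.3296
Northam Unified SD: $25,358.4 × 0.01531 = $388.237104
Levies subtotal = $762.455712
Total = $762.455712 + $733 = $1,495.455712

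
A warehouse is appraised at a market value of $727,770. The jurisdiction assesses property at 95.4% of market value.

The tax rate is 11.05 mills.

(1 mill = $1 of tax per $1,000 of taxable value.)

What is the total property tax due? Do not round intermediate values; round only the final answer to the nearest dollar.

Assessed value = $727,770 × 0.954 = $694,292.58
Tax = $694,292.58 × 0.01105 = $7,671.933009

$7,672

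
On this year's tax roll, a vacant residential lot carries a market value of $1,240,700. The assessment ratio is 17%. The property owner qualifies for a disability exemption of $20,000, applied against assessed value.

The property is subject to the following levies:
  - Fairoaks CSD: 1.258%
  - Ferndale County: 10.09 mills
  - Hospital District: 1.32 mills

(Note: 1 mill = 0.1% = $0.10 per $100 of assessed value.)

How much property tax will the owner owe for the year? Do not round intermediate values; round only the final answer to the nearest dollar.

Assessed value = $1,240,700 × 0.17 = $210,919
Taxable value = $210,919 − $20,000 = $190,919
Fairoaks CSD: $190,919 × 0.01258 = $2,401.76102
Ferndale County: $190,919 × 0.01009 = $1,926.37271
Hospital District: $190,919 × 0.00132 = $252.01308
Total = $4,580.14681

$4,580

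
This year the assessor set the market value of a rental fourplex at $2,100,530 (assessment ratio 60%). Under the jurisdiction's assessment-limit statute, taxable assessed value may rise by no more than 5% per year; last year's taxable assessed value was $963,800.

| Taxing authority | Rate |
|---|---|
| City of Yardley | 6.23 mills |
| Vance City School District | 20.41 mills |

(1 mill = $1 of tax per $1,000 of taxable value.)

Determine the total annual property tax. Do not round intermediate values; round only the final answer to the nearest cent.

Uncapped assessed value = $2,100,530 × 0.6 = $1,260,318
Cap limit = $963,800 × 1.05 = $1,011,990
Taxable assessed value = min($1,260,318, $1,011,990) = $1,011,990 (cap binds)
City of Yardley: $1,011,990 × 0.00623 = $6,304.6977
Vance City School District: $1,011,990 × 0.02041 = $20,654.7159
Total = $26,959.4136

$26,959.41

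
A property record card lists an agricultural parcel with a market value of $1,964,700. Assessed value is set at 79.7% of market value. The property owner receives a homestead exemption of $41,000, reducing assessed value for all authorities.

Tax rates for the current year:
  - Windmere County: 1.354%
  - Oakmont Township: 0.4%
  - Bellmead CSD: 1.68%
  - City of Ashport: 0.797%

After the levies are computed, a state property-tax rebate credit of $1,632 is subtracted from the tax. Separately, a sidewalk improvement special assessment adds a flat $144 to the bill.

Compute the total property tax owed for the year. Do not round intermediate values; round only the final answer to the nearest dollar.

$63,029

Assessed value = $1,964,700 × 0.797 = $1,565,865.9
Taxable value = $1,565,865.9 − $41,000 = $1,524,865.9
Windmere County: $1,524,865.9 × 0.01354 = $20,646.684286
Oakmont Township: $1,524,865.9 × 0.004 = $6,099.4636
Bellmead CSD: $1,524,865.9 × 0.0168 = $25,617.74712
City of Ashport: $1,524,865.9 × 0.00797 = $12,153.181223
Levies subtotal = $64,517.076229
After credit = $64,517.076229 − $1,632 = $62,885.076229
Total = $62,885.076229 + $144 = $63,029.076229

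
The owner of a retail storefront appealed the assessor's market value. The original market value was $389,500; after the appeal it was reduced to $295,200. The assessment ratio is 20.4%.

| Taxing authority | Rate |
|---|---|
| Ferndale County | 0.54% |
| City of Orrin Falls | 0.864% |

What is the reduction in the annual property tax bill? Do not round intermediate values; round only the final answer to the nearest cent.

Old assessed value = $389,500 × 0.204 = $79,458
New assessed value = $295,200 × 0.204 = $60,220.8
Combined rate = 0.0054 + 0.00864 = 0.01404
Old tax = $79,458 × 0.01404 = $1,115.59032
New tax = $60,220.8 × 0.01404 = $845.500032
Reduction = $1,115.59032 − $845.500032 = $270.090288

$270.09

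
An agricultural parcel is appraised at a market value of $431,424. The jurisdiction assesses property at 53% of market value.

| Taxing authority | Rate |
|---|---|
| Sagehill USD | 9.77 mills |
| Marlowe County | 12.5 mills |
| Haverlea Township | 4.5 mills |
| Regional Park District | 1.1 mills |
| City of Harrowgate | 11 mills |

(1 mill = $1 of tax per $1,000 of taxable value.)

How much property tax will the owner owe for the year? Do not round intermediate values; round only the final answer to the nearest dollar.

$8,888

Assessed value = $431,424 × 0.53 = $228,654.72
Sagehill USD: $228,654.72 × 0.00977 = $2,233.9566144
Marlowe County: $228,654.72 × 0.0125 = $2,858.184
Haverlea Township: $228,654.72 × 0.0045 = $1,028.94624
Regional Park District: $228,654.72 × 0.0011 = $251.520192
City of Harrowgate: $228,654.72 × 0.011 = $2,515.20192
Total = $2,233.9566144 + $2,858.184 + $1,028.94624 + $251.520192 + $2,515.20192 = $8,887.8089664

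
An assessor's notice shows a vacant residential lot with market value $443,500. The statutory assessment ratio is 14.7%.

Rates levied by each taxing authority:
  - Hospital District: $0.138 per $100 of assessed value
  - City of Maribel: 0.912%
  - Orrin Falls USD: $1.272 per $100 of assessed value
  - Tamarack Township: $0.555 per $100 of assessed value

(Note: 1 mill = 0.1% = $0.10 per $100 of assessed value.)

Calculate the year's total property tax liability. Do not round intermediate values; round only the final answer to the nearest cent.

Assessed value = $443,500 × 0.147 = $65,194.5
Hospital District: $65,194.5 × 0.00138 = $89.96841
City of Maribel: $65,194.5 × 0.00912 = $594.57384
Orrin Falls USD: $65,194.5 × 0.01272 = $829.27404
Tamarack Township: $65,194.5 × 0.00555 = $361.829475
Total = $1,875.645765

$1,875.65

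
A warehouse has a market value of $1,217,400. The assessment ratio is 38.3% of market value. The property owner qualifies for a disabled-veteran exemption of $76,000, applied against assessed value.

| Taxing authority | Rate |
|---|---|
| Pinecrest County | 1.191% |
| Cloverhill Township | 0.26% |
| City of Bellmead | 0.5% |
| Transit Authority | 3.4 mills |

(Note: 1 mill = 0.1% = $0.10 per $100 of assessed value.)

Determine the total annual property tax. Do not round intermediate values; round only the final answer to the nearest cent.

$8,940.95

Assessed value = $1,217,400 × 0.383 = $466,264.2
Taxable value = $466,264.2 − $76,000 = $390,264.2
Pinecrest County: $390,264.2 × 0.01191 = $4,648.046622
Cloverhill Township: $390,264.2 × 0.0026 = $1,014.68692
City of Bellmead: $390,264.2 × 0.005 = $1,951.321
Transit Authority: $390,264.2 × 0.0034 = $1,326.89828
Total = $8,940.952822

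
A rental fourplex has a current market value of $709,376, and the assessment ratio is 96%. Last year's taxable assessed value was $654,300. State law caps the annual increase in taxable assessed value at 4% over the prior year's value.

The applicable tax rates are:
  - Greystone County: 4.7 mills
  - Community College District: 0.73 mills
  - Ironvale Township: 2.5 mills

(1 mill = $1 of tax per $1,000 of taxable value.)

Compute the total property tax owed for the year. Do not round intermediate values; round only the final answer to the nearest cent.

$5,396.14

Uncapped assessed value = $709,376 × 0.96 = $681,000.96
Cap limit = $654,300 × 1.04 = $680,472
Taxable assessed value = min($681,000.96, $680,472) = $680,472 (cap binds)
Greystone County: $680,472 × 0.0047 = $3,198.2184
Community College District: $680,472 × 0.00073 = $496.74456
Ironvale Township: $680,472 × 0.0025 = $1,701.18
Total = $5,396.14296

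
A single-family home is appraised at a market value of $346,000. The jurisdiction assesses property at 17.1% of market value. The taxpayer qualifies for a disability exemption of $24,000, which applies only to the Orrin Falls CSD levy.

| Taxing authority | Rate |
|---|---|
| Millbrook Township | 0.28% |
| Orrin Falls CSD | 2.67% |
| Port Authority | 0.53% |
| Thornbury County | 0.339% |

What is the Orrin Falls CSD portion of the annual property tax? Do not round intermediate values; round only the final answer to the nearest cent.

$938.93

Assessed value = $346,000 × 0.171 = $59,166
Orrin Falls CSD taxable value = $59,166 − $24,000 = $35,166
Orrin Falls CSD levy = $35,166 × 0.0267 = $938.9322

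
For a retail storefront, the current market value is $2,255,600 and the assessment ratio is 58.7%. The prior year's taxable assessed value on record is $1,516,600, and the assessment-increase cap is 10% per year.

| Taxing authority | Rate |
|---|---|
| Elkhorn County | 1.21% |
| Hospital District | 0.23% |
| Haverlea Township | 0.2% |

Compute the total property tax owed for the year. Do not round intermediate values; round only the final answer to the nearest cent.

Uncapped assessed value = $2,255,600 × 0.587 = $1,324,037.2
Cap limit = $1,516,600 × 1.1 = $1,668,260
Taxable assessed value = min($1,324,037.2, $1,668,260) = $1,324,037.2 (cap does not bind)
Elkhorn County: $1,324,037.2 × 0.0121 = $16,020.85012
Hospital District: $1,324,037.2 × 0.0023 = $3,045.28556
Haverlea Township: $1,324,037.2 × 0.002 = $2,648.0744
Total = $21,714.21008

$21,714.21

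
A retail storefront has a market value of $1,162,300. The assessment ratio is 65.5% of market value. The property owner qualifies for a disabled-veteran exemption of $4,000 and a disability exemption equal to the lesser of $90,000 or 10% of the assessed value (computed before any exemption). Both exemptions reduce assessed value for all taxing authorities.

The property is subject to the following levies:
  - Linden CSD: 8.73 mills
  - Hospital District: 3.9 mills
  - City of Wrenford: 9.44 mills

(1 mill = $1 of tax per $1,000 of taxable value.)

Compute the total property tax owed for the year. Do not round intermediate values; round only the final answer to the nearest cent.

Assessed value = $1,162,300 × 0.655 = $761,306.5
Disability exemption = min($90,000, 10% × $761,306.5) = min($90,000, $76,130.65) = $76,130.65 (percentage binds)
Taxable value = $761,306.5 − $4,000 − $76,130.65 = $681,175.85
Linden CSD: $681,175.85 × 0.00873 = $5,946.6651705
Hospital District: $681,175.85 × 0.0039 = $2,656.585815
City of Wrenford: $681,175.85 × 0.00944 = $6,430.300024
Total = $15,033.5510095

$15,033.55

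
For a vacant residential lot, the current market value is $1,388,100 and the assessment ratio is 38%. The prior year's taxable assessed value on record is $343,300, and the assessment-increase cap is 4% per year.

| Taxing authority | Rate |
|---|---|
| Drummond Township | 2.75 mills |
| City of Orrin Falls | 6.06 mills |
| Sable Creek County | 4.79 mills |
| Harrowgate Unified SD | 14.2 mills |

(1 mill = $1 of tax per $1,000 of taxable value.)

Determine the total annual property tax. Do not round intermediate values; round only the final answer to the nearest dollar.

Uncapped assessed value = $1,388,100 × 0.38 = $527,478
Cap limit = $343,300 × 1.04 = $357,032
Taxable assessed value = min($527,478, $357,032) = $357,032 (cap binds)
Drummond Township: $357,032 × 0.00275 = $981.838
City of Orrin Falls: $357,032 × 0.00606 = $2,163.61392
Sable Creek County: $357,032 × 0.00479 = $1,710.18328
Harrowgate Unified SD: $357,032 × 0.0142 = $5,069.8544
Total = $9,925.4896

$9,925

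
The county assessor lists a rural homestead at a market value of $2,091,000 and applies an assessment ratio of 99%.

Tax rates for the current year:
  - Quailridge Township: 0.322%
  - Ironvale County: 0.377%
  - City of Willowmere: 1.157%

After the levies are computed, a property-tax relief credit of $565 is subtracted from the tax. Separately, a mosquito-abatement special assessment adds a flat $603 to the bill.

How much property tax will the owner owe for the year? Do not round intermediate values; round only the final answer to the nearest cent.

Assessed value = $2,091,000 × 0.99 = $2,070,090
Quailridge Township: $2,070,090 × 0.00322 = $6,665.6898
Ironvale County: $2,070,090 × 0.00377 = $7,804.2393
City of Willowmere: $2,070,090 × 0.01157 = $23,950.9413
Levies subtotal = $38,420.8704
After credit = $38,420.8704 − $565 = $37,855.8704
Total = $37,855.8704 + $603 = $38,458.8704

$38,458.87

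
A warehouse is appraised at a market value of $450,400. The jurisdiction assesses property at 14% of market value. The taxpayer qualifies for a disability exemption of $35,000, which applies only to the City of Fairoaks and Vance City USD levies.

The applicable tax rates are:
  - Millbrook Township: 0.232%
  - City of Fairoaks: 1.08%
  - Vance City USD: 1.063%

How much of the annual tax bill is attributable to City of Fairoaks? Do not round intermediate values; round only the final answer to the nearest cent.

$303.00

Assessed value = $450,400 × 0.14 = $63,056
City of Fairoaks taxable value = $63,056 − $35,000 = $28,056
City of Fairoaks levy = $28,056 × 0.0108 = $303.0048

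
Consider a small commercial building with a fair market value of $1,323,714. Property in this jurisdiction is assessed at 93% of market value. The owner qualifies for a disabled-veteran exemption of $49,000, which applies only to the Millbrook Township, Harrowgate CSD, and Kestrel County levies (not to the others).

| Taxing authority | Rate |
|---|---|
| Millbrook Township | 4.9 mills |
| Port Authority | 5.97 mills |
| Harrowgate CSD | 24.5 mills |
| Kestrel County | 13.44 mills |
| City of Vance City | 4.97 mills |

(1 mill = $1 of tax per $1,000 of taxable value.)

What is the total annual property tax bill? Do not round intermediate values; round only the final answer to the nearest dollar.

Assessed value = $1,323,714 × 0.93 = $1,231,054.02
Millbrook Township: ($1,231,054.02 − $49,000) × 0.0049 = $1,182,054.02 × 0.0049 = $5,792.064698
Port Authority: $1,231,054.02 × 0.00597 = $7,349.3924994
Harrowgate CSD: ($1,231,054.02 − $49,000) × 0.0245 = $1,182,054.02 × 0.0245 = $28,960.32349
Kestrel County: ($1,231,054.02 − $49,000) × 0.01344 = $1,182,054.02 × 0.01344 = $15,886.8060288
City of Vance City: $1,231,054.02 × 0.00497 = $6,118.3384794
Total = $64,106.9251956

$64,107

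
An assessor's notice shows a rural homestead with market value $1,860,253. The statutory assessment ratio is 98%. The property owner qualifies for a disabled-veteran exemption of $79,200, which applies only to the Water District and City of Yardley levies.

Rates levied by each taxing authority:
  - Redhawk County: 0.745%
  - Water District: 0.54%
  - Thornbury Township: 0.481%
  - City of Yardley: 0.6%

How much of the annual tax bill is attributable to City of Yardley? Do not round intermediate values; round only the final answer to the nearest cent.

Assessed value = $1,860,253 × 0.98 = $1,823,047.94
City of Yardley taxable value = $1,823,047.94 − $79,200 = $1,743,847.94
City of Yardley levy = $1,743,847.94 × 0.006 = $10,463.08764

$10,463.09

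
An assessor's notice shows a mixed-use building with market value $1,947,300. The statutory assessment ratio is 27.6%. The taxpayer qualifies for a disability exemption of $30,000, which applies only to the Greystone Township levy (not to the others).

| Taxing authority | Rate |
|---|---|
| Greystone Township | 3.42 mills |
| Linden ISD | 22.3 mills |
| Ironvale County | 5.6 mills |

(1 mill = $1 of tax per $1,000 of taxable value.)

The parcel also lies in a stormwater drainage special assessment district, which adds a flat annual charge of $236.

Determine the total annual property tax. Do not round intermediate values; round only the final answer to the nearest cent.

Assessed value = $1,947,300 × 0.276 = $537,454.8
Greystone Township: ($537,454.8 − $30,000) × 0.00342 = $507,454.8 × 0.00342 = $1,735.495416
Linden ISD: $537,454.8 × 0.0223 = $11,985.24204
Ironvale County: $537,454.8 × 0.0056 = $3,009.74688
Levies subtotal = $16,730.484336
Total = $16,730.484336 + $236 = $16,966.484336

$16,966.48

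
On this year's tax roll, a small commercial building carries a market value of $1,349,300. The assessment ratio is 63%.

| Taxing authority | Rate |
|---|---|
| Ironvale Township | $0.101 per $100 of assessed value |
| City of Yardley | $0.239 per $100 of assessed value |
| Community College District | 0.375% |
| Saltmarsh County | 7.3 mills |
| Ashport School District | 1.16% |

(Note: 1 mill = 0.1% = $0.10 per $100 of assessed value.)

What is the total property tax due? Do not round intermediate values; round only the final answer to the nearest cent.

Assessed value = $1,349,300 × 0.63 = $850,059
Ironvale Township: $850,059 × 0.00101 = $858.55959
City of Yardley: $850,059 × 0.00239 = $2,031.64101
Community College District: $850,059 × 0.00375 = $3,187.72125
Saltmarsh County: $850,059 × 0.0073 = $6,205.4307
Ashport School District: $850,059 × 0.0116 = $9,860.6844
Total = $22,144.03695

$22,144.04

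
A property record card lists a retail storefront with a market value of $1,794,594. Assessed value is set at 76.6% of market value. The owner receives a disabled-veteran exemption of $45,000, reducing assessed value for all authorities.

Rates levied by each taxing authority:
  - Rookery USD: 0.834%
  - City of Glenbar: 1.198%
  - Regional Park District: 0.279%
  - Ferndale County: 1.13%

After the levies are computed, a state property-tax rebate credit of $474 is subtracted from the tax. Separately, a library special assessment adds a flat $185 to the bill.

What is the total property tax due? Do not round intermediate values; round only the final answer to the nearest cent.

$45,464.57

Assessed value = $1,794,594 × 0.766 = $1,374,659.004
Taxable value = $1,374,659.004 − $45,000 = $1,329,659.004
Rookery USD: $1,329,659.004 × 0.00834 = $11,089.35609336
City of Glenbar: $1,329,659.004 × 0.01198 = $15,929.31486792
Regional Park District: $1,329,659.004 × 0.00279 = $3,709.74862116
Ferndale County: $1,329,659.004 × 0.0113 = $15,025.1467452
Levies subtotal = $45,753.56632764
After credit = $45,753.56632764 − $474 = $45,279.56632764
Total = $45,279.56632764 + $185 = $45,464.56632764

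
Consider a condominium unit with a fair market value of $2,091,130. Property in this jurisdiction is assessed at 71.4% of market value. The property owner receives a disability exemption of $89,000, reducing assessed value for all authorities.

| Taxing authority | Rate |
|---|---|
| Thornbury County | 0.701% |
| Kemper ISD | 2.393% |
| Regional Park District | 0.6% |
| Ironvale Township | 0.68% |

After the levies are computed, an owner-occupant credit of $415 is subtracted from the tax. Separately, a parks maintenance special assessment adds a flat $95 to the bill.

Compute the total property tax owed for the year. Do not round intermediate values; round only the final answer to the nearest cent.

Assessed value = $2,091,130 × 0.714 = $1,493,066.82
Taxable value = $1,493,066.82 − $89,000 = $1,404,066.82
Thornbury County: $1,404,066.82 × 0.00701 = $9,842.5084082
Kemper ISD: $1,404,066.82 × 0.02393 = $33,599.3190026
Regional Park District: $1,404,066.82 × 0.006 = $8,424.40092
Ironvale Township: $1,404,066.82 × 0.0068 = $9,547.654376
Levies subtotal = $61,413.8827068
After credit = $61,413.8827068 − $415 = $60,998.8827068
Total = $60,998.8827068 + $95 = $61,093.8827068

$61,093.88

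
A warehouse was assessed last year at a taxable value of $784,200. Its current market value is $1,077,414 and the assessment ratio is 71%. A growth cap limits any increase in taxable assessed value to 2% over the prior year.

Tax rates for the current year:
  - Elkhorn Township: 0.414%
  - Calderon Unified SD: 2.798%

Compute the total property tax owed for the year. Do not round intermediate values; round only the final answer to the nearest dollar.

$24,571

Uncapped assessed value = $1,077,414 × 0.71 = $764,963.94
Cap limit = $784,200 × 1.02 = $799,884
Taxable assessed value = min($764,963.94, $799,884) = $764,963.94 (cap does not bind)
Elkhorn Township: $764,963.94 × 0.00414 = $3,166.9507116
Calderon Unified SD: $764,963.94 × 0.02798 = $21,403.6910412
Total = $24,570.6417528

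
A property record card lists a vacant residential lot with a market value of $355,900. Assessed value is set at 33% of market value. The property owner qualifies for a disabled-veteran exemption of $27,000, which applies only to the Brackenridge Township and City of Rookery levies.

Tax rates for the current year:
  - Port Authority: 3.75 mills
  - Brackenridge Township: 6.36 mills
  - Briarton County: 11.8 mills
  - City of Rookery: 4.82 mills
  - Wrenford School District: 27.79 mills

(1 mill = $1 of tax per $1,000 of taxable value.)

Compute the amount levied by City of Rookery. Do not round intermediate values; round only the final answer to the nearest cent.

$435.95

Assessed value = $355,900 × 0.33 = $117,447
City of Rookery taxable value = $117,447 − $27,000 = $90,447
City of Rookery levy = $90,447 × 0.00482 = $435.95454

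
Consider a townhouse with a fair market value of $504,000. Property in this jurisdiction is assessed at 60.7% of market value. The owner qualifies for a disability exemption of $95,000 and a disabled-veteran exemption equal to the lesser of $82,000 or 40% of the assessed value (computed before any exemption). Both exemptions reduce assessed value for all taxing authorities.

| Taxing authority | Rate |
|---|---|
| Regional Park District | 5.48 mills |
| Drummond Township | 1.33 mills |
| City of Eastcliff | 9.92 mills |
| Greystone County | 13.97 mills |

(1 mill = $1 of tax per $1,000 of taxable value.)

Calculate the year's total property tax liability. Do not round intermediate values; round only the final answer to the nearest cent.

$3,958.09

Assessed value = $504,000 × 0.607 = $305,928
Disabled-veteran exemption = min($82,000, 40% × $305,928) = min($82,000, $122,371.2) = $82,000 (dollar cap binds)
Taxable value = $305,928 − $95,000 − $82,000 = $128,928
Regional Park District: $128,928 × 0.00548 = $706.52544
Drummond Township: $128,928 × 0.00133 = $171.47424
City of Eastcliff: $128,928 × 0.00992 = $1,278.96576
Greystone County: $128,928 × 0.01397 = $1,801.12416
Total = $3,958.0896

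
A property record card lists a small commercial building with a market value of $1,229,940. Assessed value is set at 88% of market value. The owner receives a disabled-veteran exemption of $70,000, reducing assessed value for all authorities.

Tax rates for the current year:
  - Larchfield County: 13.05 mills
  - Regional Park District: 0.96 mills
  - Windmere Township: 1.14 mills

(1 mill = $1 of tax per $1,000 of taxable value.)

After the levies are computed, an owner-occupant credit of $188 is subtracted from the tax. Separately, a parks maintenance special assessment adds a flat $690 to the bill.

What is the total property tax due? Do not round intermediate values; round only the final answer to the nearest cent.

Assessed value = $1,229,940 × 0.88 = $1,082,347.2
Taxable value = $1,082,347.2 − $70,000 = $1,012,347.2
Larchfield County: $1,012,347.2 × 0.01305 = $13,211.13096
Regional Park District: $1,012,347.2 × 0.00096 = $971.853312
Windmere Township: $1,012,347.2 × 0.00114 = $1,154.075808
Levies subtotal = $15,337.06008
After credit = $15,337.06008 − $188 = $15,149.06008
Total = $15,149.06008 + $690 = $15,839.06008

$15,839.06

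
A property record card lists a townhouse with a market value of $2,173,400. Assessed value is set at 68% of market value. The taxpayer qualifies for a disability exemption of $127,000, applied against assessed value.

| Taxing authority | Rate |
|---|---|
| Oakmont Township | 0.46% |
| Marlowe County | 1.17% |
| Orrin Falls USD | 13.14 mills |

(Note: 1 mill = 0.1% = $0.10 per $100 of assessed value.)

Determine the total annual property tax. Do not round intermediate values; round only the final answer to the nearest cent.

Assessed value = $2,173,400 × 0.68 = $1,477,912
Taxable value = $1,477,912 − $127,000 = $1,350,912
Oakmont Township: $1,350,912 × 0.0046 = $6,214.1952
Marlowe County: $1,350,912 × 0.0117 = $15,805.6704
Orrin Falls USD: $1,350,912 × 0.01314 = $17,750.98368
Total = $39,770.84928

$39,770.85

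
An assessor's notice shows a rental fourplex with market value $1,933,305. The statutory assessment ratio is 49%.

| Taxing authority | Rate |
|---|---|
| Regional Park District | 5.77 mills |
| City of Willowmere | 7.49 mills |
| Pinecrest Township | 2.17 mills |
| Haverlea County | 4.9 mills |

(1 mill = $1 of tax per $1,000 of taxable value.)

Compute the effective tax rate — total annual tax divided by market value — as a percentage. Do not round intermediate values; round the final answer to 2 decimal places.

Assessed value = $1,933,305 × 0.49 = $947,319.45
Regional Park District: $947,319.45 × 0.00577 = $5,466.0332265
City of Willowmere: $947,319.45 × 0.00749 = $7,095.4226805
Pinecrest Township: $947,319.45 × 0.00217 = $2,055.6832065
Haverlea County: $947,319.45 × 0.0049 = $4,641.865305
Total tax = $19,259.0044185
Effective rate = $19,259.0044185 ÷ $1,933,305 = 1.00% of market value

1.00%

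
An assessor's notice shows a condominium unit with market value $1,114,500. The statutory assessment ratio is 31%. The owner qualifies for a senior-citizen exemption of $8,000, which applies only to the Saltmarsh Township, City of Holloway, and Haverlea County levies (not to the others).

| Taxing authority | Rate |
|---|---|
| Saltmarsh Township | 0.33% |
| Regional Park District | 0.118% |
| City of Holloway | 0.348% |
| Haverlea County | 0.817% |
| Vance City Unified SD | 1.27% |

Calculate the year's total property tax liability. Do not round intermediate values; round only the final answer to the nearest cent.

Assessed value = $1,114,500 × 0.31 = $345,495
Saltmarsh Township: ($345,495 − $8,000) × 0.0033 = $337,495 × 0.0033 = $1,113.7335
Regional Park District: $345,495 × 0.00118 = $407.6841
City of Holloway: ($345,495 − $8,000) × 0.00348 = $337,495 × 0.00348 = $1,174.4826
Haverlea County: ($345,495 − $8,000) × 0.00817 = $337,495 × 0.00817 = $2,757.33415
Vance City Unified SD: $345,495 × 0.0127 = $4,387.7865
Total = $9,841.02085

$9,841.02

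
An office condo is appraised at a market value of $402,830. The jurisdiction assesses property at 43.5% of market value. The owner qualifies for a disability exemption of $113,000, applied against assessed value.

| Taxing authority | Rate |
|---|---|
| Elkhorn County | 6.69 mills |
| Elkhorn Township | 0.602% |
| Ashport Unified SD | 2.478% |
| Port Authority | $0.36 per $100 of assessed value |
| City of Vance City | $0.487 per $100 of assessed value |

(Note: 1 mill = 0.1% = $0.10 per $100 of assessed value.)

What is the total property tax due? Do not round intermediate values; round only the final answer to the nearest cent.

Assessed value = $402,830 × 0.435 = $175,231.05
Taxable value = $175,231.05 − $113,000 = $62,231.05
Elkhorn County: $62,231.05 × 0.00669 = $416.3257245
Elkhorn Township: $62,231.05 × 0.00602 = $374.630921
Ashport Unified SD: $62,231.05 × 0.02478 = $1,542.085419
Port Authority: $62,231.05 × 0.0036 = $224.03178
City of Vance City: $62,231.05 × 0.00487 = $303.0652135
Total = $2,860.139058

$2,860.14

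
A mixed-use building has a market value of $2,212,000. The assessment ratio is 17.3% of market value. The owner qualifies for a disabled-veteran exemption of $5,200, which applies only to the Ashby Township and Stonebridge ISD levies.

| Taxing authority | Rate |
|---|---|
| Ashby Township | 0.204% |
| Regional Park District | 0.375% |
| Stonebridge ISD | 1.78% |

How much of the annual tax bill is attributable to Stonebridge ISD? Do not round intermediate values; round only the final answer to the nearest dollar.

$6,719

Assessed value = $2,212,000 × 0.173 = $382,676
Stonebridge ISD taxable value = $382,676 − $5,200 = $377,476
Stonebridge ISD levy = $377,476 × 0.0178 = $6,719.0728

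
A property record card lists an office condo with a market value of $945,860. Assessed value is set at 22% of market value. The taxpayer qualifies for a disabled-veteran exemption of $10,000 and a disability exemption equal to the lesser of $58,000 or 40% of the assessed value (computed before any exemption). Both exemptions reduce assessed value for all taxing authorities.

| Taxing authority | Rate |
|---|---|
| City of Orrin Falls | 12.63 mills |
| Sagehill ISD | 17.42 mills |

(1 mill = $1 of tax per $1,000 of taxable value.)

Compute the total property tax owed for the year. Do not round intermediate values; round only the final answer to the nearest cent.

$4,209.68

Assessed value = $945,860 × 0.22 = $208,089.2
Disability exemption = min($58,000, 40% × $208,089.2) = min($58,000, $83,235.68) = $58,000 (dollar cap binds)
Taxable value = $208,089.2 − $10,000 − $58,000 = $140,089.2
City of Orrin Falls: $140,089.2 × 0.01263 = $1,769.326596
Sagehill ISD: $140,089.2 × 0.01742 = $2,440.353864
Total = $4,209.68046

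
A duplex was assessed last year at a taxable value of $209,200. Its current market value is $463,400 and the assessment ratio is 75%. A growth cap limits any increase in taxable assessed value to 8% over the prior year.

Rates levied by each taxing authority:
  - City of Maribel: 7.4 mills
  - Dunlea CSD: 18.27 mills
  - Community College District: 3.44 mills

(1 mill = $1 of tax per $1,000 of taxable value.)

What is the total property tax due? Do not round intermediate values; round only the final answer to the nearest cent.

$6,577.00

Uncapped assessed value = $463,400 × 0.75 = $347,550
Cap limit = $209,200 × 1.08 = $225,936
Taxable assessed value = min($347,550, $225,936) = $225,936 (cap binds)
City of Maribel: $225,936 × 0.0074 = $1,671.9264
Dunlea CSD: $225,936 × 0.01827 = $4,127.85072
Community College District: $225,936 × 0.00344 = $777.21984
Total = $6,576.99696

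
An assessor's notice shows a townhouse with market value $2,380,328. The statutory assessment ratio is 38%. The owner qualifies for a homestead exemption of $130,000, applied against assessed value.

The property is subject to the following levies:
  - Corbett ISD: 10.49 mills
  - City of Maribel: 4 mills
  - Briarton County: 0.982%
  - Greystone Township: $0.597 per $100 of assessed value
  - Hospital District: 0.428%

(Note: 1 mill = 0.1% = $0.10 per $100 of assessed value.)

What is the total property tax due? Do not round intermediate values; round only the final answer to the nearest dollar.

Assessed value = $2,380,328 × 0.38 = $904,524.64
Taxable value = $904,524.64 − $130,000 = $774,524.64
Corbett ISD: $774,524.64 × 0.01049 = $8,124.7634736
City of Maribel: $774,524.64 × 0.004 = $3,098.09856
Briarton County: $774,524.64 × 0.00982 = $7,605.8319648
Greystone Township: $774,524.64 × 0.00597 = $4,623.9121008
Hospital District: $774,524.64 × 0.00428 = $3,314.9654592
Total = $26,767.5715584

$26,768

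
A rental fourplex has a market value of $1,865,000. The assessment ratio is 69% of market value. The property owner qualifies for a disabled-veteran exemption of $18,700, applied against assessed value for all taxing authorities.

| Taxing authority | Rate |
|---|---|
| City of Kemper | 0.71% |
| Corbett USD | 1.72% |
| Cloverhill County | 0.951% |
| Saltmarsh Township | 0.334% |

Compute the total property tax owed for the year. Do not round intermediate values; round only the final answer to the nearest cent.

$47,111.77

Assessed value = $1,865,000 × 0.69 = $1,286,850
Taxable value = $1,286,850 − $18,700 = $1,268,150
City of Kemper: $1,268,150 × 0.0071 = $9,003.865
Corbett USD: $1,268,150 × 0.0172 = $21,812.18
Cloverhill County: $1,268,150 × 0.00951 = $12,060.1065
Saltmarsh Township: $1,268,150 × 0.00334 = $4,235.621
Total = $9,003.865 + $21,812.18 + $12,060.1065 + $4,235.621 = $47,111.7725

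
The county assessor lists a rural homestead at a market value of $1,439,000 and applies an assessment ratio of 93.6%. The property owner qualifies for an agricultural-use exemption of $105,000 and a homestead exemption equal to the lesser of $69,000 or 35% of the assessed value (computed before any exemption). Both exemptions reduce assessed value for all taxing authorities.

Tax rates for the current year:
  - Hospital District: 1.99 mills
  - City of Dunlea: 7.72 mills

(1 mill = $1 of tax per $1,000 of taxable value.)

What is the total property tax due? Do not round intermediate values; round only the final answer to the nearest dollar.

$11,389

Assessed value = $1,439,000 × 0.936 = $1,346,904
Homestead exemption = min($69,000, 35% × $1,346,904) = min($69,000, $471,416.4) = $69,000 (dollar cap binds)
Taxable value = $1,346,904 − $105,000 − $69,000 = $1,172,904
Hospital District: $1,172,904 × 0.00199 = $2,334.07896
City of Dunlea: $1,172,904 × 0.00772 = $9,054.81888
Total = $11,388.89784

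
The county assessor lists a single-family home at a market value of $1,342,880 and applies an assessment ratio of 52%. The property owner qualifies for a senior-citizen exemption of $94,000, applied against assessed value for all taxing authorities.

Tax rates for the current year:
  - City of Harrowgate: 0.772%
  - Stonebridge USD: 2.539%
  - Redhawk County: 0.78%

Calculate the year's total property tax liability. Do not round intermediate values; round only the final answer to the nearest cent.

Assessed value = $1,342,880 × 0.52 = $698,297.6
Taxable value = $698,297.6 − $94,000 = $604,297.6
City of Harrowgate: $604,297.6 × 0.00772 = $4,665.177472
Stonebridge USD: $604,297.6 × 0.02539 = $15,343.116064
Redhawk County: $604,297.6 × 0.0078 = $4,713.52128
Total = $4,665.177472 + $15,343.116064 + $4,713.52128 = $24,721.814816

$24,721.81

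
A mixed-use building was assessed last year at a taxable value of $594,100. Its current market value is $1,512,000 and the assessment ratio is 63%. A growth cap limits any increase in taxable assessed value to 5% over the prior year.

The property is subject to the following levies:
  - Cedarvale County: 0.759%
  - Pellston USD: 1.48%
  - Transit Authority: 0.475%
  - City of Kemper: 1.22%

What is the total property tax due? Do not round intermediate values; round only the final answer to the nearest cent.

$24,540.49

Uncapped assessed value = $1,512,000 × 0.63 = $952,560
Cap limit = $594,100 × 1.05 = $623,805
Taxable assessed value = min($952,560, $623,805) = $623,805 (cap binds)
Cedarvale County: $623,805 × 0.00759 = $4,734.67995
Pellston USD: $623,805 × 0.0148 = $9,232.314
Transit Authority: $623,805 × 0.00475 = $2,963.07375
City of Kemper: $623,805 × 0.0122 = $7,610.421
Total = $24,540.4887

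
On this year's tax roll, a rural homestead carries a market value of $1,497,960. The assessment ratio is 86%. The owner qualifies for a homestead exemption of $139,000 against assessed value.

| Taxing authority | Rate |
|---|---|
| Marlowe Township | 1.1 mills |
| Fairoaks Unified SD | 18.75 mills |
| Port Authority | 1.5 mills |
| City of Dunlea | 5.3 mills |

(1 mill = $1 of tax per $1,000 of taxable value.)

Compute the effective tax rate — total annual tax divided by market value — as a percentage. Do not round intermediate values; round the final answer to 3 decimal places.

Assessed value = $1,497,960 × 0.86 = $1,288,245.6
Taxable value = $1,288,245.6 − $139,000 = $1,149,245.6
Marlowe Township: $1,149,245.6 × 0.0011 = $1,264.17016
Fairoaks Unified SD: $1,149,245.6 × 0.01875 = $21,548.355
Port Authority: $1,149,245.6 × 0.0015 = $1,723.8684
City of Dunlea: $1,149,245.6 × 0.0053 = $6,091.00168
Total tax = $30,627.39524
Effective rate = $30,627.39524 ÷ $1,497,960 = 2.045% of market value

2.045%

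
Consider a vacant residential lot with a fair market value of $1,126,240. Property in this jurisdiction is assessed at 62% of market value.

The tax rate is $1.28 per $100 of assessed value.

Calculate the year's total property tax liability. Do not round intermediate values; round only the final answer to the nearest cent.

$8,937.84

Assessed value = $1,126,240 × 0.62 = $698,268.8
Tax = $698,268.8 × 0.0128 = $8,937.84064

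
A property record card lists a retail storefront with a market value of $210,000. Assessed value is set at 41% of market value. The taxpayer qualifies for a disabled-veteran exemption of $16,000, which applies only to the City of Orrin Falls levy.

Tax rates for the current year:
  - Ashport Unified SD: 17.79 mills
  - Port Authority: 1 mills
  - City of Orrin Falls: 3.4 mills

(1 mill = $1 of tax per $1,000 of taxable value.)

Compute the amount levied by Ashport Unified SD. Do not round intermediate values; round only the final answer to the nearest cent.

Assessed value = $210,000 × 0.41 = $86,100
Ashport Unified SD taxable value = $86,100 (exemption does not apply)
Ashport Unified SD levy = $86,100 × 0.01779 = $1,531.719

$1,531.72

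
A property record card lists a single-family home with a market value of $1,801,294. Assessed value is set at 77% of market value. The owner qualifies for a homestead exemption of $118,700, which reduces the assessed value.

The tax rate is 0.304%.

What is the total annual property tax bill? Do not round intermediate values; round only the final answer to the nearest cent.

Assessed value = $1,801,294 × 0.77 = $1,386,996.38
Taxable value = $1,386,996.38 − $118,700 = $1,268,296.38
Tax = $1,268,296.38 × 0.00304 = $3,855.6209952

$3,855.62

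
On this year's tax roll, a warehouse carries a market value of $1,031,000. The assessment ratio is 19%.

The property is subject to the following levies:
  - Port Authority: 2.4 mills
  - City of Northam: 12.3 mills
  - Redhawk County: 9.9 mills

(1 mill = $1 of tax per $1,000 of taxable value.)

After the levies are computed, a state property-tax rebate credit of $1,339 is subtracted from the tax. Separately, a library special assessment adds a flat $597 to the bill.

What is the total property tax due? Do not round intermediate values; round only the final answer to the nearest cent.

Assessed value = $1,031,000 × 0.19 = $195,890
Port Authority: $195,890 × 0.0024 = $470.136
City of Northam: $195,890 × 0.0123 = $2,409.447
Redhawk County: $195,890 × 0.0099 = $1,939.311
Levies subtotal = $4,818.894
After credit = $4,818.894 − $1,339 = $3,479.894
Total = $3,479.894 + $597 = $4,076.894

$4,076.89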